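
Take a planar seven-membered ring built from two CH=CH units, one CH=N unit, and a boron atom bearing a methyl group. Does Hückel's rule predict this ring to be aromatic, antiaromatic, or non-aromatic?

Aromatic

The p orbitals form a continuous loop: every atom in a ring double bond is sp² and brings one electron to the p orbital; each =N– nitrogen is pyridine-type (lone pair in the sp² plane, one electron in the p orbital); the boron has an empty p orbital. The ring is fully conjugated.
Tallying contributions gives 3 × 2 = 6 from the double-bond units + 0 from the B(methyl) atom = 6.
6 = 4(1) + 2, which satisfies Hückel's 4n+2 rule.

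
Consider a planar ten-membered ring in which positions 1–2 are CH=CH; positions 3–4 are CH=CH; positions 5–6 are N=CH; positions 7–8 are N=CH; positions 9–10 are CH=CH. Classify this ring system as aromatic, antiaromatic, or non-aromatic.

The p orbitals form a continuous loop: the double-bond atoms are sp², each contributing one p electron; each =N– nitrogen is pyridine-type (lone pair in the sp² plane, one electron in the p orbital). The ring is fully conjugated.
Tallying contributions gives 5 × 2 = 10 from the 5 double-bond units.
Since 10 = 4·2 + 2, the ring meets the 4n+2 criterion.

Aromatic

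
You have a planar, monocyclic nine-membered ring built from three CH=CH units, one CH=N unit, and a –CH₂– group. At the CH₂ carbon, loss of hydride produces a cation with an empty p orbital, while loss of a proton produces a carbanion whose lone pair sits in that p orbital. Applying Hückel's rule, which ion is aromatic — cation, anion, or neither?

In both ions every ring atom is sp² and contributes a p orbital, so both rings are fully conjugated.
Cation: 4 × 2 + 0 = 8 π electrons → 4(2), antiaromatic.
Anion: 4 × 2 + 2 = 10 π electrons → 4(2)+2, aromatic.

The anion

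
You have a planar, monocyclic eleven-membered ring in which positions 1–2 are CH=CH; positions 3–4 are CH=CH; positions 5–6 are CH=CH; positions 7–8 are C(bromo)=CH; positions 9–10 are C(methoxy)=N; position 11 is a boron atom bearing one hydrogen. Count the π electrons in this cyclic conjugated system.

Every ring atom contributes a p orbital perpendicular to the ring (the double-bond atoms are sp², each contributing one p electron; each sp² =N– keeps its lone pair in-plane and puts one electron into the π system; the boron has an empty p orbital), so the π system is cyclic and fully conjugated.
Adding the contributions, 5 × 2 = 10 from the double-bond units + 0 from the BH atom = 10.

10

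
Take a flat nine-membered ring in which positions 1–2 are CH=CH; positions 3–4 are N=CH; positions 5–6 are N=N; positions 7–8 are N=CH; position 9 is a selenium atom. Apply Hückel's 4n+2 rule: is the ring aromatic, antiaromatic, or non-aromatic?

All ring atoms are sp² and supply a p orbital to the ring (the double-bond atoms are sp², each contributing one p electron; each sp² =N– keeps its lone pair in-plane and puts one electron into the π system; the selenium donates one lone pair from its p orbital); the conjugation is uninterrupted.
Adding the contributions, 4 × 2 = 8 from the double-bond units + 2 from the Se atom = 10.
10 = 4(2) + 2, which satisfies Hückel's 4n+2 rule.

Aromatic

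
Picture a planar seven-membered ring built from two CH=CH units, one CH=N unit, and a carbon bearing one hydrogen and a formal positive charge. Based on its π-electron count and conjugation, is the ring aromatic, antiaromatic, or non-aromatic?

Aromatic

Every ring atom contributes a p orbital perpendicular to the ring (the double-bond atoms are sp², each contributing one p electron; the doubly-bonded nitrogens are pyridine-type — their lone pairs lie in the ring plane, leaving one electron in the p orbital; the carbocation has an empty p orbital), so the π system is cyclic and fully conjugated.
Tallying contributions gives 3 × 2 = 6 from the double-bond units + 0 from the CH(+) atom = 6.
Since 6 = 4·1 + 2, the ring meets the 4n+2 criterion.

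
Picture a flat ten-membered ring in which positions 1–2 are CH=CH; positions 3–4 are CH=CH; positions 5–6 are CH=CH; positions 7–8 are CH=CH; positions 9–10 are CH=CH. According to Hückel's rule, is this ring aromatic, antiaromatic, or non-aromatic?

Every ring atom contributes a p orbital perpendicular to the ring (the double-bond atoms are sp², each contributing one p electron), so the π system is cyclic and fully conjugated.
Adding the contributions, 5 × 2 = 10 from the 5 double-bond units.
Since 10 = 4·2 + 2, the ring meets the 4n+2 criterion.

Aromatic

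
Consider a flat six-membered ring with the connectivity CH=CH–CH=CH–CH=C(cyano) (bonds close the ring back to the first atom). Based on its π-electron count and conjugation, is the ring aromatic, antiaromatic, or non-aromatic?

Aromatic

All ring atoms are sp² and supply a p orbital to the ring (the double-bond atoms are sp², each contributing one p electron); the conjugation is uninterrupted.
Adding the contributions, 3 × 2 = 6 from the 3 double-bond units.
Since 6 = 4·1 + 2, the ring meets the 4n+2 criterion.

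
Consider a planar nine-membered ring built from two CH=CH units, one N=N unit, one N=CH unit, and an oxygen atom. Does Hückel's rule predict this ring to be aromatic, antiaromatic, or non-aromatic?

Every ring atom contributes a p orbital perpendicular to the ring (every atom in a ring double bond is sp² and brings one electron to the p orbital; each =N– nitrogen is pyridine-type (lone pair in the sp² plane, one electron in the p orbital); the oxygen donates one lone pair from its p orbital), so the π system is cyclic and fully conjugated.
Counting π electrons: 4 × 2 = 8 from the double-bond units + 2 from the O atom = 10.
10 = 4(2) + 2, which satisfies Hückel's 4n+2 rule.

Aromatic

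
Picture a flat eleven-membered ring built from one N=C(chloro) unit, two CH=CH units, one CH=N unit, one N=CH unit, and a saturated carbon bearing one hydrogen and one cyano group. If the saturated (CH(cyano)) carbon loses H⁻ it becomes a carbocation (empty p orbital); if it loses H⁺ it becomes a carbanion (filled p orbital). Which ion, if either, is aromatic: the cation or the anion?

Once that carbon is sp², every ring atom has a p orbital and both ions are fully conjugated.
Cation: 5 × 2 + 0 = 10 π electrons → 4(2)+2, aromatic.
Anion: 5 × 2 + 2 = 12 π electrons → 4(3), antiaromatic.

The cation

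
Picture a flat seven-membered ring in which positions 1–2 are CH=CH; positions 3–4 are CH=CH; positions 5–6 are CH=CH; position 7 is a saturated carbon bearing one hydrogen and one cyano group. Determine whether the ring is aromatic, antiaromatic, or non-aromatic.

At the CH(cyano) position, that saturated carbon is sp³ and has no p orbital in the ring π system; the ring's p-orbital overlap is broken there.
Without a continuous loop of overlapping p orbitals the Hückel electron count never comes into play.

Non-aromatic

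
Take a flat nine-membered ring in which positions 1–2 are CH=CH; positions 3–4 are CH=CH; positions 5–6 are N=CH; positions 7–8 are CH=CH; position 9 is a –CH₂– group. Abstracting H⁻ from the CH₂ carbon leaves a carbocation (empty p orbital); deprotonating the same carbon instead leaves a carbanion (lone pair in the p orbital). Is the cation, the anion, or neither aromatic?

The anion

In either ion the ring is fully conjugated: every atom, including the new sp² carbon, supplies a p orbital.
Cation: 4 × 2 + 0 = 8 π electrons → 4(2), antiaromatic.
Anion: 4 × 2 + 2 = 10 π electrons → 4(2)+2, aromatic.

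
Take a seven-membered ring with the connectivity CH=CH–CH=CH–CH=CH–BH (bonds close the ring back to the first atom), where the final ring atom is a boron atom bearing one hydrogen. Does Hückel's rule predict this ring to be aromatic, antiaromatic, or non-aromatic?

Every ring atom contributes a p orbital perpendicular to the ring (the double-bond atoms are sp², each contributing one p electron; the boron has an empty p orbital), so the π system is cyclic and fully conjugated.
Adding the contributions, 3 × 2 = 6 from the double-bond units + 0 from the BH atom = 6.
6 = 4(1) + 2, which satisfies Hückel's 4n+2 rule.

Aromatic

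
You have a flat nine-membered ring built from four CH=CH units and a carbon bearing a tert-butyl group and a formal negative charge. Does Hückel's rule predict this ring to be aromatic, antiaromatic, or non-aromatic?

Every ring atom contributes a p orbital perpendicular to the ring (every atom in a ring double bond is sp² and brings one electron to the p orbital; the carbanion's lone pair occupies the p orbital), so the π system is cyclic and fully conjugated.
π-electron count: 4 × 2 = 8 from the double-bond units + 2 from the C(tert-butyl)(-) atom = 10.
Since 10 = 4·2 + 2, the ring meets the 4n+2 criterion.

Aromatic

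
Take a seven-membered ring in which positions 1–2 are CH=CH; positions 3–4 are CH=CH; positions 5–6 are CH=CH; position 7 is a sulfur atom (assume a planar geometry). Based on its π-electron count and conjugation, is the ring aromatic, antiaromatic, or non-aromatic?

Every ring atom contributes a p orbital perpendicular to the ring (every atom in a ring double bond is sp² and brings one electron to the p orbital; the sulfur donates one lone pair from its p orbital), so the π system is cyclic and fully conjugated.
π-electron count: 3 × 2 = 6 from the double-bond units + 2 from the S atom = 8.
8 is a 4n count (n = 2), so the planar conjugated ring is antiaromatic.

Antiaromatic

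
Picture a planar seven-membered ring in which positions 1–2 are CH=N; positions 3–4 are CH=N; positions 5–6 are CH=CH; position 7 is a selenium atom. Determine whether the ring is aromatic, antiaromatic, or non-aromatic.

All ring atoms are sp² and supply a p orbital to the ring (every atom in a ring double bond is sp² and brings one electron to the p orbital; each =N– nitrogen is pyridine-type (lone pair in the sp² plane, one electron in the p orbital); the selenium donates one lone pair from its p orbital); the conjugation is uninterrupted.
Adding the contributions, 3 × 2 = 6 from the double-bond units + 2 from the Se atom = 8.
8 is a 4n count (n = 2), so the planar conjugated ring is antiaromatic.

Antiaromatic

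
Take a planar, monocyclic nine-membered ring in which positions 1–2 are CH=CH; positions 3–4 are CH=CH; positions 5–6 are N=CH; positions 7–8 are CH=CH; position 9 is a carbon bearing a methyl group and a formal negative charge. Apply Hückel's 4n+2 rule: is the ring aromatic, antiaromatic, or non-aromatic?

All ring atoms are sp² and supply a p orbital to the ring (every atom in a ring double bond is sp² and brings one electron to the p orbital; each sp² =N– keeps its lone pair in-plane and puts one electron into the π system; the carbanion's lone pair occupies the p orbital); the conjugation is uninterrupted.
π-electron count: 4 × 2 = 8 from the double-bond units + 2 from the C(methyl)(-) atom = 10.
With 10 π electrons (n = 2), the Hückel 4n+2 condition holds.

Aromatic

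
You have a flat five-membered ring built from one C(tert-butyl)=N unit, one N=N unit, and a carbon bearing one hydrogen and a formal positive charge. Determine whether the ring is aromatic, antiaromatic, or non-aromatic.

Antiaromatic

Check conjugation: each doubly-bonded ring atom is sp² with one p-orbital electron; each sp² =N– keeps its lone pair in-plane and puts one electron into the π system; the carbocation has an empty p orbital — every position has a p orbital, so the cyclic π system is continuous.
π-electron count: 2 × 2 = 4 from the double-bond units + 0 from the CH(+) atom = 4.
4 = 4(1); a planar, fully conjugated 4n system is antiaromatic.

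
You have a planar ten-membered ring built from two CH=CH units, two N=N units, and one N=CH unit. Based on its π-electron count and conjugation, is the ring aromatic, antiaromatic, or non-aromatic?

Aromatic

Every ring atom contributes a p orbital perpendicular to the ring (the double-bond atoms are sp², each contributing one p electron; the doubly-bonded nitrogens are pyridine-type — their lone pairs lie in the ring plane, leaving one electron in the p orbital), so the π system is cyclic and fully conjugated.
Tallying contributions gives 5 × 2 = 10 from the 5 double-bond units.
10 = 4(2) + 2, which satisfies Hückel's 4n+2 rule.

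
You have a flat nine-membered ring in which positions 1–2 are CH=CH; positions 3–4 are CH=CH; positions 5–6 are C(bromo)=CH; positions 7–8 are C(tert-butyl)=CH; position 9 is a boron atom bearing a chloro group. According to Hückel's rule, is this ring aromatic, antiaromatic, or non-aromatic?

Antiaromatic

All ring atoms are sp² and supply a p orbital to the ring (every atom in a ring double bond is sp² and brings one electron to the p orbital; the boron has an empty p orbital); the conjugation is uninterrupted.
π-electron count: 4 × 2 = 8 from the double-bond units + 0 from the B(chloro) atom = 8.
8 is a 4n count (n = 2), so the planar conjugated ring is antiaromatic.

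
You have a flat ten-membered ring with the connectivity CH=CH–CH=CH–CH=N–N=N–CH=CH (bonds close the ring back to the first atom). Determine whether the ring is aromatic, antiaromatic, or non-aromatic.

Aromatic

Every ring atom contributes a p orbital perpendicular to the ring (each doubly-bonded ring atom is sp² with one p-orbital electron; each sp² =N– keeps its lone pair in-plane and puts one electron into the π system), so the π system is cyclic and fully conjugated.
Counting π electrons: 5 × 2 = 10 from the 5 double-bond units.
That gives a 4n+2 count (10, n = 2).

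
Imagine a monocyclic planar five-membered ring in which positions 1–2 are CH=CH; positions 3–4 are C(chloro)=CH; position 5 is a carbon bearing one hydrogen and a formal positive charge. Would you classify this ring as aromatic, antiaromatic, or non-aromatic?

All ring atoms are sp² and supply a p orbital to the ring (the double-bond atoms are sp², each contributing one p electron; the carbocation has an empty p orbital); the conjugation is uninterrupted.
Adding the contributions, 2 × 2 = 4 from the double-bond units + 0 from the CH(+) atom = 4.
A 4n π count (4, n = 1) in a planar conjugated ring means antiaromatic.

Antiaromatic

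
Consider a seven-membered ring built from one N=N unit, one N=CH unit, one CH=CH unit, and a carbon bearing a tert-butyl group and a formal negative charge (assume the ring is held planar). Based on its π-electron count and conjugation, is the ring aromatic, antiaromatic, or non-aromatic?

All ring atoms are sp² and supply a p orbital to the ring (the double-bond atoms are sp², each contributing one p electron; each sp² =N– keeps its lone pair in-plane and puts one electron into the π system; the carbanion's lone pair occupies the p orbital); the conjugation is uninterrupted.
Tallying contributions gives 3 × 2 = 6 from the double-bond units + 2 from the C(tert-butyl)(-) atom = 8.
A 4n π count (8, n = 2) in a planar conjugated ring means antiaromatic.

Antiaromatic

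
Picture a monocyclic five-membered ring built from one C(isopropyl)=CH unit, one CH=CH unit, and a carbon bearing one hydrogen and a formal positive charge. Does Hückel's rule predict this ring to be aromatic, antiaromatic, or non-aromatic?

Antiaromatic

Check conjugation: the double-bond atoms are sp², each contributing one p electron; the carbocation has an empty p orbital — every position has a p orbital, so the cyclic π system is continuous.
Counting π electrons: 2 × 2 = 4 from the double-bond units + 0 from the CH(+) atom = 4.
With 4 = 4·1 π electrons, Hückel's rule classifies the planar ring as antiaromatic.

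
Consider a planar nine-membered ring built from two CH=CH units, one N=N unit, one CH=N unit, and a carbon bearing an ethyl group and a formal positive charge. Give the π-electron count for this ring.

Every ring atom contributes a p orbital perpendicular to the ring (the double-bond atoms are sp², each contributing one p electron; each sp² =N– keeps its lone pair in-plane and puts one electron into the π system; the carbocation has an empty p orbital), so the π system is cyclic and fully conjugated.
π-electron count: 4 × 2 = 8 from the double-bond units + 0 from the C(ethyl)(+) atom = 8.

8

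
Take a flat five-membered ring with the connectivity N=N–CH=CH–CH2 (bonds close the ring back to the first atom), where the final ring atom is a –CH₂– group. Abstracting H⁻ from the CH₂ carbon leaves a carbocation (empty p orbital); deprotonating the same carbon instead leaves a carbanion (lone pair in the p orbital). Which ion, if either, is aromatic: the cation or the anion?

Once that carbon is sp², every ring atom has a p orbital and both ions are fully conjugated.
Cation: 2 × 2 + 0 = 4 π electrons → 4(1), antiaromatic.
Anion: 2 × 2 + 2 = 6 π electrons → 4(1)+2, aromatic.

The anion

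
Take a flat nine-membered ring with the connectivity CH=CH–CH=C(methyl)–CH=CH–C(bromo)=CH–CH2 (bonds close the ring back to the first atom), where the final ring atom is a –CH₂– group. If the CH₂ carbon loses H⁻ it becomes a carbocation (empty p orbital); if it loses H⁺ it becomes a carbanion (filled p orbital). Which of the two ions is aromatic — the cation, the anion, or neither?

Both ions have a continuous loop of p orbitals — each ring atom is sp².
Cation: 4 × 2 + 0 = 8 π electrons → 4(2), antiaromatic.
Anion: 4 × 2 + 2 = 10 π electrons → 4(2)+2, aromatic.

The anion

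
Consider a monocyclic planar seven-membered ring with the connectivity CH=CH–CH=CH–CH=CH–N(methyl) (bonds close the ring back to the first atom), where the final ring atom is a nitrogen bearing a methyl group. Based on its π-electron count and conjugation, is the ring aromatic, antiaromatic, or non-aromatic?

Antiaromatic

Every ring atom contributes a p orbital perpendicular to the ring (each doubly-bonded ring atom is sp² with one p-orbital electron; the pyrrole-type nitrogen donates its lone pair from the p orbital), so the π system is cyclic and fully conjugated.
π-electron count: 3 × 2 = 6 from the double-bond units + 2 from the N(methyl) atom = 8.
8 = 4(2); a planar, fully conjugated 4n system is antiaromatic.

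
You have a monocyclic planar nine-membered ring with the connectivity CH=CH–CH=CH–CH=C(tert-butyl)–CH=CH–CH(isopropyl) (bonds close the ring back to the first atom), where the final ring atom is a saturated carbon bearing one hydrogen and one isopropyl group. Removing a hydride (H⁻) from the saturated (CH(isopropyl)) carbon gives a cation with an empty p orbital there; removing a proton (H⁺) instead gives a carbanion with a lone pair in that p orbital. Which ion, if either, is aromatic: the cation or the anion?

The anion

In both ions every ring atom is sp² and contributes a p orbital, so both rings are fully conjugated.
Cation: 4 × 2 + 0 = 8 π electrons → 4(2), antiaromatic.
Anion: 4 × 2 + 2 = 10 π electrons → 4(2)+2, aromatic.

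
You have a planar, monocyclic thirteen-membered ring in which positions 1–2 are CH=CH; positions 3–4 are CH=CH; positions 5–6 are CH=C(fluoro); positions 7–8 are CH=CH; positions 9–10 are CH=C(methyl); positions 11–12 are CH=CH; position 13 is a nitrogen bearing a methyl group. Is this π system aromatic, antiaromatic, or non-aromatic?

Every ring atom contributes a p orbital perpendicular to the ring (each doubly-bonded ring atom is sp² with one p-orbital electron; the pyrrole-type nitrogen donates its lone pair from the p orbital), so the π system is cyclic and fully conjugated.
Adding the contributions, 6 × 2 = 12 from the double-bond units + 2 from the N(methyl) atom = 14.
With 14 π electrons (n = 3), the Hückel 4n+2 condition holds.

Aromatic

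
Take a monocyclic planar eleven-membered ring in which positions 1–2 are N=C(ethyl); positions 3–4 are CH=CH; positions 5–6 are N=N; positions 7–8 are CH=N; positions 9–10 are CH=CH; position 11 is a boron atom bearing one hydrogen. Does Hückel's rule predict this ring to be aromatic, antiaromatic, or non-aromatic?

All ring atoms are sp² and supply a p orbital to the ring (each doubly-bonded ring atom is sp² with one p-orbital electron; the doubly-bonded nitrogens are pyridine-type — their lone pairs lie in the ring plane, leaving one electron in the p orbital; the boron has an empty p orbital); the conjugation is uninterrupted.
Adding the contributions, 5 × 2 = 10 from the double-bond units + 0 from the BH atom = 10.
Since 10 = 4·2 + 2, the ring meets the 4n+2 criterion.

Aromatic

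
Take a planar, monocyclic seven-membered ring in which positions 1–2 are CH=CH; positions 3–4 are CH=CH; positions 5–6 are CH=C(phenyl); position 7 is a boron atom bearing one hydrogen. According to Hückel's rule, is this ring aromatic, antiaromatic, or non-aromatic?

The p orbitals form a continuous loop: each doubly-bonded ring atom is sp² with one p-orbital electron; the boron has an empty p orbital. The ring is fully conjugated.
Adding the contributions, 3 × 2 = 6 from the double-bond units + 0 from the BH atom = 6.
Since 6 = 4·1 + 2, the ring meets the 4n+2 criterion.

Aromatic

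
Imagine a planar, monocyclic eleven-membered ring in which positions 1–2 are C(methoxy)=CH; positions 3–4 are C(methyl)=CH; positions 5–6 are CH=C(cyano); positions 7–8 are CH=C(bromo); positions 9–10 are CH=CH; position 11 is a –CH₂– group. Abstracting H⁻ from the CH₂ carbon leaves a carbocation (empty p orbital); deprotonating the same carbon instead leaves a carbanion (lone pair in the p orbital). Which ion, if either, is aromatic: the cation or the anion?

The cation

Once that carbon is sp², every ring atom has a p orbital and both ions are fully conjugated.
Cation: 5 × 2 + 0 = 10 π electrons → 4(2)+2, aromatic.
Anion: 5 × 2 + 2 = 12 π electrons → 4(3), antiaromatic.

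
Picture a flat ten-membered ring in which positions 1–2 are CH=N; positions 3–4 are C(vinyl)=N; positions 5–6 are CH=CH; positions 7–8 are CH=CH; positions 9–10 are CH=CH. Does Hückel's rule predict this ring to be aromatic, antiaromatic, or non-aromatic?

Check conjugation: each doubly-bonded ring atom is sp² with one p-orbital electron; the doubly-bonded nitrogens are pyridine-type — their lone pairs lie in the ring plane, leaving one electron in the p orbital — every position has a p orbital, so the cyclic π system is continuous.
Adding the contributions, 5 × 2 = 10 from the 5 double-bond units.
With 10 π electrons (n = 2), the Hückel 4n+2 condition holds.

Aromatic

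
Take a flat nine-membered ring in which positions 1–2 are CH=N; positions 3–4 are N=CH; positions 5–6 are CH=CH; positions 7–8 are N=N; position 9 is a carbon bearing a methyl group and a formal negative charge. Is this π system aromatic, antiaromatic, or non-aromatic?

Check conjugation: each doubly-bonded ring atom is sp² with one p-orbital electron; the doubly-bonded nitrogens are pyridine-type — their lone pairs lie in the ring plane, leaving one electron in the p orbital; the carbanion's lone pair occupies the p orbital — every position has a p orbital, so the cyclic π system is continuous.
π-electron count: 4 × 2 = 8 from the double-bond units + 2 from the C(methyl)(-) atom = 10.
Since 10 = 4·2 + 2, the ring meets the 4n+2 criterion.

Aromatic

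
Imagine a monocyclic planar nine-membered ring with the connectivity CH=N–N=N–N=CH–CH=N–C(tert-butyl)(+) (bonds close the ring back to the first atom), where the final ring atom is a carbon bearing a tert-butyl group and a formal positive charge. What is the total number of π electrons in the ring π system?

8

Check conjugation: each doubly-bonded ring atom is sp² with one p-orbital electron; each =N– nitrogen is pyridine-type (lone pair in the sp² plane, one electron in the p orbital); the carbocation has an empty p orbital — every position has a p orbital, so the cyclic π system is continuous.
Adding the contributions, 4 × 2 = 8 from the double-bond units + 0 from the C(tert-butyl)(+) atom = 8.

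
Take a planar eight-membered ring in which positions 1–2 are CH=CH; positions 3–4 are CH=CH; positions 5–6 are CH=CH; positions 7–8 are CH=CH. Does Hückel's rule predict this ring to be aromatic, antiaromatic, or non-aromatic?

Antiaromatic

The p orbitals form a continuous loop: the double-bond atoms are sp², each contributing one p electron. The ring is fully conjugated.
Tallying contributions gives 4 × 2 = 8 from the 4 double-bond units.
8 is a 4n count (n = 2), so the planar conjugated ring is antiaromatic.
This is cyclooctatetraene.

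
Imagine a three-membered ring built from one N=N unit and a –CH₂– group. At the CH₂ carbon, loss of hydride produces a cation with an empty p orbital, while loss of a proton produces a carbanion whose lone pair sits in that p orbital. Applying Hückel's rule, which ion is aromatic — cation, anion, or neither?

In either ion the ring is fully conjugated: every atom, including the new sp² carbon, supplies a p orbital.
Cation: 1 × 2 + 0 = 2 π electrons → 4(0)+2, aromatic.
Anion: 1 × 2 + 2 = 4 π electrons → 4(1), antiaromatic.

The cation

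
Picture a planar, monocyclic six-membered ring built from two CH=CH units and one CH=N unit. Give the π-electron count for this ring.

All ring atoms are sp² and supply a p orbital to the ring (each doubly-bonded ring atom is sp² with one p-orbital electron; each =N– nitrogen is pyridine-type (lone pair in the sp² plane, one electron in the p orbital)); the conjugation is uninterrupted.
Tallying contributions gives 3 × 2 = 6 from the 3 double-bond units.

6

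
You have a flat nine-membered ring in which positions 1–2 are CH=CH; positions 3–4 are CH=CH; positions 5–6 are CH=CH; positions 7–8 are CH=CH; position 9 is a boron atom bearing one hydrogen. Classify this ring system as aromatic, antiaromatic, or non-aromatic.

All ring atoms are sp² and supply a p orbital to the ring (every atom in a ring double bond is sp² and brings one electron to the p orbital; the boron has an empty p orbital); the conjugation is uninterrupted.
Tallying contributions gives 4 × 2 = 8 from the double-bond units + 0 from the BH atom = 8.
8 is a 4n count (n = 2), so the planar conjugated ring is antiaromatic.

Antiaromatic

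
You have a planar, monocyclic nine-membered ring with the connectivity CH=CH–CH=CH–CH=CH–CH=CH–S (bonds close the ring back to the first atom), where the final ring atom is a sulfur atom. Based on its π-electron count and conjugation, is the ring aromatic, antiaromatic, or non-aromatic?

Check conjugation: each doubly-bonded ring atom is sp² with one p-orbital electron; the sulfur donates one lone pair from its p orbital — every position has a p orbital, so the cyclic π system is continuous.
Tallying contributions gives 4 × 2 = 8 from the double-bond units + 2 from the S atom = 10.
Since 10 = 4·2 + 2, the ring meets the 4n+2 criterion.

Aromatic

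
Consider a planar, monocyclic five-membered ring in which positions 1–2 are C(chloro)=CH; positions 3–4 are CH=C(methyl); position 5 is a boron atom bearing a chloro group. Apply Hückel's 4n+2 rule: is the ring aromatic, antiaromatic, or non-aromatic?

Antiaromatic

All ring atoms are sp² and supply a p orbital to the ring (each doubly-bonded ring atom is sp² with one p-orbital electron; the boron has an empty p orbital); the conjugation is uninterrupted.
Counting π electrons: 2 × 2 = 4 from the double-bond units + 0 from the B(chloro) atom = 4.
4 is a 4n count (n = 1), so the planar conjugated ring is antiaromatic.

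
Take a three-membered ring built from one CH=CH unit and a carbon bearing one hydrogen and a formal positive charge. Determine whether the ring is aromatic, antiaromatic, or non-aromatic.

Aromatic

The p orbitals form a continuous loop: each doubly-bonded ring atom is sp² with one p-orbital electron; the carbocation has an empty p orbital. The ring is fully conjugated.
Tallying contributions gives 1 × 2 = 2 from the double-bond unit + 0 from the CH(+) atom = 2.
That gives a 4n+2 count (2, n = 0).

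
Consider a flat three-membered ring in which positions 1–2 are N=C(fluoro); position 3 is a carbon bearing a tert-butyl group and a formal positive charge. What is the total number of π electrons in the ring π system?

The p orbitals form a continuous loop: each doubly-bonded ring atom is sp² with one p-orbital electron; the doubly-bonded nitrogens are pyridine-type — their lone pairs lie in the ring plane, leaving one electron in the p orbital; the carbocation has an empty p orbital. The ring is fully conjugated.
Tallying contributions gives 1 × 2 = 2 from the double-bond unit + 0 from the C(tert-butyl)(+) atom = 2.

2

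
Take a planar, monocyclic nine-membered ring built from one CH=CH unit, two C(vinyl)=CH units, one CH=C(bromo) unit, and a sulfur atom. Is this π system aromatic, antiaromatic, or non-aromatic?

Aromatic

Check conjugation: every atom in a ring double bond is sp² and brings one electron to the p orbital; the sulfur donates one lone pair from its p orbital — every position has a p orbital, so the cyclic π system is continuous.
Tallying contributions gives 4 × 2 = 8 from the double-bond units + 2 from the S atom = 10.
With 10 π electrons (n = 2), the Hückel 4n+2 condition holds.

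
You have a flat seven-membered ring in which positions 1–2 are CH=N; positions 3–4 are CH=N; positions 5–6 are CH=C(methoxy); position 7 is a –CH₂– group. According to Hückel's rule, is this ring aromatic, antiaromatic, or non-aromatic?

Non-aromatic

At the CH2 position, the tetrahedral CH₂ carbon is sp³ and has no p orbital in the ring π system; the ring's p-orbital overlap is broken there.
Broken conjugation rules out both aromaticity and antiaromaticity.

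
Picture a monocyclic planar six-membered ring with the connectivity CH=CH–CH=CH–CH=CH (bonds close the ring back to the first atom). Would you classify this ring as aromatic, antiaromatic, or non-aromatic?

Aromatic

All ring atoms are sp² and supply a p orbital to the ring (every atom in a ring double bond is sp² and brings one electron to the p orbital); the conjugation is uninterrupted.
π-electron count: 3 × 2 = 6 from the 3 double-bond units.
That gives a 4n+2 count (6, n = 1).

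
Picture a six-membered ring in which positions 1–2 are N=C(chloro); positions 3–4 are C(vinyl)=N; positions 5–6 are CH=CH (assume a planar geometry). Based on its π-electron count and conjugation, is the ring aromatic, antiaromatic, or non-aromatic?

Aromatic

Check conjugation: the double-bond atoms are sp², each contributing one p electron; each =N– nitrogen is pyridine-type (lone pair in the sp² plane, one electron in the p orbital) — every position has a p orbital, so the cyclic π system is continuous.
Adding the contributions, 3 × 2 = 6 from the 3 double-bond units.
6 = 4(1) + 2, which satisfies Hückel's 4n+2 rule.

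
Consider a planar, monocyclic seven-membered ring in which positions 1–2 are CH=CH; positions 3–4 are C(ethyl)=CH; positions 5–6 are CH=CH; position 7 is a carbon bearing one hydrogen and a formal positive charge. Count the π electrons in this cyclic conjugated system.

6

Every ring atom contributes a p orbital perpendicular to the ring (the double-bond atoms are sp², each contributing one p electron; the carbocation has an empty p orbital), so the π system is cyclic and fully conjugated.
Adding the contributions, 3 × 2 = 6 from the double-bond units + 0 from the CH(+) atom = 6.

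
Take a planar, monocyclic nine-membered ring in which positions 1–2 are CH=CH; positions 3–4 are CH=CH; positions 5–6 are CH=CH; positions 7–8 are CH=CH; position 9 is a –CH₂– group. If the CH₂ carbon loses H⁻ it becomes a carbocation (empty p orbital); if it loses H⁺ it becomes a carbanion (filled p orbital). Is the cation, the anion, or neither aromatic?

Both ions have a continuous loop of p orbitals — each ring atom is sp².
Cation: 4 × 2 + 0 = 8 π electrons → 4(2), antiaromatic.
Anion: 4 × 2 + 2 = 10 π electrons → 4(2)+2, aromatic.

The anion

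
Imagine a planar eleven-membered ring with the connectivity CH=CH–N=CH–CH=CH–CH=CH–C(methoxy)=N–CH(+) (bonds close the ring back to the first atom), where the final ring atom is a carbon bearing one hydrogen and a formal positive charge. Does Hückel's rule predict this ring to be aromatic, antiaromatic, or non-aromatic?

Aromatic

The p orbitals form a continuous loop: each doubly-bonded ring atom is sp² with one p-orbital electron; each =N– nitrogen is pyridine-type (lone pair in the sp² plane, one electron in the p orbital); the carbocation has an empty p orbital. The ring is fully conjugated.
π-electron count: 5 × 2 = 10 from the double-bond units + 0 from the CH(+) atom = 10.
That gives a 4n+2 count (10, n = 2).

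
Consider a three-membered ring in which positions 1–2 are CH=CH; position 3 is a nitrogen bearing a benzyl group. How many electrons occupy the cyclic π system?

Check conjugation: the double-bond atoms are sp², each contributing one p electron; the pyrrole-type nitrogen donates its lone pair from the p orbital — every position has a p orbital, so the cyclic π system is continuous.
π-electron count: 1 × 2 = 2 from the double-bond unit + 2 from the N(benzyl) atom = 4.

4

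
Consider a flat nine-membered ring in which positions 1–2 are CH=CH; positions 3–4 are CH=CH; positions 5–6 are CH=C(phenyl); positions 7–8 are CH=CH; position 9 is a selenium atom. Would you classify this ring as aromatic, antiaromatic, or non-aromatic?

The p orbitals form a continuous loop: the double-bond atoms are sp², each contributing one p electron; the selenium donates one lone pair from its p orbital. The ring is fully conjugated.
π-electron count: 4 × 2 = 8 from the double-bond units + 2 from the Se atom = 10.
10 = 4(2) + 2, which satisfies Hückel's 4n+2 rule.

Aromatic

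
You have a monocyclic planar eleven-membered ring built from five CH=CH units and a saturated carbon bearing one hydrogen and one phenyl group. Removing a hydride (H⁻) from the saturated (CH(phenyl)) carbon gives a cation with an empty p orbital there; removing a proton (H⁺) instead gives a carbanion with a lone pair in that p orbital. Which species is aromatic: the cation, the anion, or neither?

The cation

In both ions every ring atom is sp² and contributes a p orbital, so both rings are fully conjugated.
Cation: 5 × 2 + 0 = 10 π electrons → 4(2)+2, aromatic.
Anion: 5 × 2 + 2 = 12 π electrons → 4(3), antiaromatic.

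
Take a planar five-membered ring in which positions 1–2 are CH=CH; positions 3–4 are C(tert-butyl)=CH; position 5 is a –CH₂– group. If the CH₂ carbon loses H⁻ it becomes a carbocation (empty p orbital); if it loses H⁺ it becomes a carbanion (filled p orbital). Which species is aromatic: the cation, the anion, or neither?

The anion

Once that carbon is sp², every ring atom has a p orbital and both ions are fully conjugated.
Cation: 2 × 2 + 0 = 4 π electrons → 4(1), antiaromatic.
Anion: 2 × 2 + 2 = 6 π electrons → 4(1)+2, aromatic.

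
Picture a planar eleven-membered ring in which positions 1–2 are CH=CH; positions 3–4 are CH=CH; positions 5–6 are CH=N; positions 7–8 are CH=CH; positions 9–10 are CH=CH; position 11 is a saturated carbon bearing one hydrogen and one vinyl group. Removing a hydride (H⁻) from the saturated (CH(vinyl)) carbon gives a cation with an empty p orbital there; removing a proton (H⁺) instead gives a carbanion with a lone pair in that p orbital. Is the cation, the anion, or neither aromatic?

Once that carbon is sp², every ring atom has a p orbital and both ions are fully conjugated.
Cation: 5 × 2 + 0 = 10 π electrons → 4(2)+2, aromatic.
Anion: 5 × 2 + 2 = 12 π electrons → 4(3), antiaromatic.

The cation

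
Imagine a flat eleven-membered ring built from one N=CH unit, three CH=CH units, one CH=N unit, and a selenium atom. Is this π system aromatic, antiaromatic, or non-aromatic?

Check conjugation: the double-bond atoms are sp², each contributing one p electron; each =N– nitrogen is pyridine-type (lone pair in the sp² plane, one electron in the p orbital); the selenium donates one lone pair from its p orbital — every position has a p orbital, so the cyclic π system is continuous.
Tallying contributions gives 5 × 2 = 10 from the double-bond units + 2 from the Se atom = 12.
12 is a 4n count (n = 3), so the planar conjugated ring is antiaromatic.

Antiaromatic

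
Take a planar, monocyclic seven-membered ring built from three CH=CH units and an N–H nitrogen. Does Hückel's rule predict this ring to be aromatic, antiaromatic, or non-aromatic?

All ring atoms are sp² and supply a p orbital to the ring (every atom in a ring double bond is sp² and brings one electron to the p orbital; the pyrrole-type nitrogen donates its lone pair from the p orbital); the conjugation is uninterrupted.
π-electron count: 3 × 2 = 6 from the double-bond units + 2 from the NH atom = 8.
8 = 4(2); a planar, fully conjugated 4n system is antiaromatic.

Antiaromatic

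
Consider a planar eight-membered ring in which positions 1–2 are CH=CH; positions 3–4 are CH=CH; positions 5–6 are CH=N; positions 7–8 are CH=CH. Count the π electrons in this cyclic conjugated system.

8

Every ring atom contributes a p orbital perpendicular to the ring (the double-bond atoms are sp², each contributing one p electron; each sp² =N– keeps its lone pair in-plane and puts one electron into the π system), so the π system is cyclic and fully conjugated.
π-electron count: 4 × 2 = 8 from the 4 double-bond units.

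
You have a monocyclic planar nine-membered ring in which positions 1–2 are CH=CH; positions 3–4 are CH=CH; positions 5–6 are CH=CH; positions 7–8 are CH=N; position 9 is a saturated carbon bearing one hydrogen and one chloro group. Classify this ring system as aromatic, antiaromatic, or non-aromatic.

Non-aromatic

Because that saturated carbon is sp³ and has no p orbital in the ring π system at the CH(chloro) position, the π system cannot extend all the way around the ring.
A ring that is not fully conjugated cannot be aromatic or antiaromatic regardless of its π-electron count.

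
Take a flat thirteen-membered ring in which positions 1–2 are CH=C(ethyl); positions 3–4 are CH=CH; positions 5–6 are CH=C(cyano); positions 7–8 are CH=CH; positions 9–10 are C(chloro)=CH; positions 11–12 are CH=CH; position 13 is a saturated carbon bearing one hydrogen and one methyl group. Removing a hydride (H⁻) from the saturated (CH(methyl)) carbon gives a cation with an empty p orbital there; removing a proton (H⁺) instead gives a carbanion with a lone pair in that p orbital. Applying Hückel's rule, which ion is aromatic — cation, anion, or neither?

The anion

In either ion the ring is fully conjugated: every atom, including the new sp² carbon, supplies a p orbital.
Cation: 6 × 2 + 0 = 12 π electrons → 4(3), antiaromatic.
Anion: 6 × 2 + 2 = 14 π electrons → 4(3)+2, aromatic.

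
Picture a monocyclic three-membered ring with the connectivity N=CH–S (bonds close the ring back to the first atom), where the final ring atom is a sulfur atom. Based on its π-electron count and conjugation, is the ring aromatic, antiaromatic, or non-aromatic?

Antiaromatic

Check conjugation: each doubly-bonded ring atom is sp² with one p-orbital electron; each =N– nitrogen is pyridine-type (lone pair in the sp² plane, one electron in the p orbital); the sulfur donates one lone pair from its p orbital — every position has a p orbital, so the cyclic π system is continuous.
Counting π electrons: 1 × 2 = 2 from the double-bond unit + 2 from the S atom = 4.
4 is a 4n count (n = 1), so the planar conjugated ring is antiaromatic.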